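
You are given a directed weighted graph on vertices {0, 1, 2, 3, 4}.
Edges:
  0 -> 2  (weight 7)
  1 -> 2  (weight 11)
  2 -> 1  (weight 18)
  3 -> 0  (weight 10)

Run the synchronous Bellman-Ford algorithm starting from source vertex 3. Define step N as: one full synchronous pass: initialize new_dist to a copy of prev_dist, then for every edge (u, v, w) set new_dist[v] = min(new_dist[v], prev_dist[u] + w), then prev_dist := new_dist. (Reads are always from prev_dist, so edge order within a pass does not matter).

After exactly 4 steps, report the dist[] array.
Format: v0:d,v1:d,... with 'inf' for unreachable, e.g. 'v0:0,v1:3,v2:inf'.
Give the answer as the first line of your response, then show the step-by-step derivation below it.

v0:10,v1:35,v2:17,v3:0,v4:inf

step 1: dist = v0:10,v1:inf,v2:inf,v3:0,v4:inf
step 2: dist = v0:10,v1:inf,v2:17,v3:0,v4:inf
step 3: dist = v0:10,v1:35,v2:17,v3:0,v4:inf
step 4: dist = v0:10,v1:35,v2:17,v3:0,v4:inf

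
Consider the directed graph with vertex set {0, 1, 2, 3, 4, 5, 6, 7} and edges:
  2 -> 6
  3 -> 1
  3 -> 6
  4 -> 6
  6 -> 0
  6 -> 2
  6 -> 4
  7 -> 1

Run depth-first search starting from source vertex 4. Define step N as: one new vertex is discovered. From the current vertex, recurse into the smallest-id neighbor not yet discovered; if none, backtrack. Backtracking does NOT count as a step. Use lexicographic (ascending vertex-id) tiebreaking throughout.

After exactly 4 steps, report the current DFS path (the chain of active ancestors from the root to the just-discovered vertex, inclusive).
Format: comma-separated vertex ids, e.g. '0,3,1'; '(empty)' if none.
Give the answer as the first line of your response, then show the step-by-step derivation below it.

4,6,2

step 1: discover 4; path=4; order=4
step 2: discover 6; path=4>6; order=4,6
step 3: discover 0; path=4>6>0; order=4,6,0
step 4: discover 2; path=4>6>2; order=4,6,0,2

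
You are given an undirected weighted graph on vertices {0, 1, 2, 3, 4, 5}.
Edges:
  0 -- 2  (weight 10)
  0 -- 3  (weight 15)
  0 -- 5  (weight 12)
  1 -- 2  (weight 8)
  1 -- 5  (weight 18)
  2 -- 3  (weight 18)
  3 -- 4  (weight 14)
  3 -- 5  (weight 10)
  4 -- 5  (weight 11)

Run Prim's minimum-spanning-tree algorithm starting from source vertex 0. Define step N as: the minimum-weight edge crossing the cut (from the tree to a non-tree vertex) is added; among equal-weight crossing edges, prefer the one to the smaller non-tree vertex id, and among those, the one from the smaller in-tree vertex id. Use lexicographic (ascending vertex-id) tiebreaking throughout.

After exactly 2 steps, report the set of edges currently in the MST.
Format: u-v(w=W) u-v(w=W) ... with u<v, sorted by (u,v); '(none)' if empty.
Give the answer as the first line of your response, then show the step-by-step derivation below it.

0-2(w=10) 1-2(w=8)

step 1: add edge 0-2 (w=10); MST = {0-2(w=10)}
step 2: add edge 1-2 (w=8); MST = {0-2(w=10) 1-2(w=8)}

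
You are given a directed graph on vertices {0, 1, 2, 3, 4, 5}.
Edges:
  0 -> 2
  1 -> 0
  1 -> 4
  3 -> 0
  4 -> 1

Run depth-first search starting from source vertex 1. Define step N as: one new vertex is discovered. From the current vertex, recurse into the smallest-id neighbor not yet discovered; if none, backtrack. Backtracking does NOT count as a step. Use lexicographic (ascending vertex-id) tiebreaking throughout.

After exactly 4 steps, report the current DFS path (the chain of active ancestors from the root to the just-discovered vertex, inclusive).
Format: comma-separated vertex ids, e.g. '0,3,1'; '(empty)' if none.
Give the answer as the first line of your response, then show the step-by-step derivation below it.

1,4

step 1: discover 1; path=1; order=1
step 2: discover 0; path=1>0; order=1,0
step 3: discover 2; path=1>0>2; order=1,0,2
step 4: discover 4; path=1>4; order=1,0,2,4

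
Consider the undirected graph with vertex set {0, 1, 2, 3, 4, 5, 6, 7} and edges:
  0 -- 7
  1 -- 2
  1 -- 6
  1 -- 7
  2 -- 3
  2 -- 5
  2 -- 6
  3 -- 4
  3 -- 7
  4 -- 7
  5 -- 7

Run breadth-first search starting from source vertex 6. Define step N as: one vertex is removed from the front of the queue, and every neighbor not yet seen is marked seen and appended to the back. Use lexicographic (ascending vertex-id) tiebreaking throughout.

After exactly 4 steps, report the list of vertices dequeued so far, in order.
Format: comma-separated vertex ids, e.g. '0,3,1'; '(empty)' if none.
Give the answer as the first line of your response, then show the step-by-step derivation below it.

6,1,2,7

step 1: dequeue 6; queue=[1,2]; order=6
step 2: dequeue 1; queue=[2,7]; order=6,1
step 3: dequeue 2; queue=[7,3,5]; order=6,1,2
step 4: dequeue 7; queue=[3,5,0,4]; order=6,1,2,7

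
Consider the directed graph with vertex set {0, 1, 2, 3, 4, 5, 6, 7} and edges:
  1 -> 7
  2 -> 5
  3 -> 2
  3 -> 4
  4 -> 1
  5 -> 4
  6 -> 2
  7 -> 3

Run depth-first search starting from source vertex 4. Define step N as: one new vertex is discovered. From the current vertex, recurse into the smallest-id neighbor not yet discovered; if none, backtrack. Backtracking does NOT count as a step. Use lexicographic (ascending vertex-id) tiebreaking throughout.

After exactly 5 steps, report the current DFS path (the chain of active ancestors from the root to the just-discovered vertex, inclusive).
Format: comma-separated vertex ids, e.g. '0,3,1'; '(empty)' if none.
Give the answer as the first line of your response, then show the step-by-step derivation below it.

4,1,7,3,2

step 1: discover 4; path=4; order=4
step 2: discover 1; path=4>1; order=4,1
step 3: discover 7; path=4>1>7; order=4,1,7
step 4: discover 3; path=4>1>7>3; order=4,1,7,3
step 5: discover 2; path=4>1>7>3>2; order=4,1,7,3,2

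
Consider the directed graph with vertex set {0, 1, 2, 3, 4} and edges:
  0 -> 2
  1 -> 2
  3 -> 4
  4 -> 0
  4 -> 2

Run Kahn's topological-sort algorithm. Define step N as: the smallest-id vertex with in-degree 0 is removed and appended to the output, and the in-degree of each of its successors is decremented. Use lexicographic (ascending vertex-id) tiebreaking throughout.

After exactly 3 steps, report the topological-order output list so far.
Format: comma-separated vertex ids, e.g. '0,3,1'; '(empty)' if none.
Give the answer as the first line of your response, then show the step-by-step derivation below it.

1,3,4

step 1: output 1; order=[1]; indeg=(1,0,2,0,1)
step 2: output 3; order=[1,3]; indeg=(1,0,2,0,0)
step 3: output 4; order=[1,3,4]; indeg=(0,0,1,0,0)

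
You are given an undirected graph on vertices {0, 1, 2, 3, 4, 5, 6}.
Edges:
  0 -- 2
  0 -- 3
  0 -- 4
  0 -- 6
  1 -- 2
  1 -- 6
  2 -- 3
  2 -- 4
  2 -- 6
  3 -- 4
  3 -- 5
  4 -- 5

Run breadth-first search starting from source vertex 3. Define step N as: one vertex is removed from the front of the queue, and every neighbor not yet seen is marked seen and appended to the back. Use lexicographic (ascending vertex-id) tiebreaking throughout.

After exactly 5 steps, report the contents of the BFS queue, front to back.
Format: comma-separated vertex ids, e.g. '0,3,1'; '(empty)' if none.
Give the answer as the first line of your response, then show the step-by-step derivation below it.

6,1

step 1: dequeue 3; queue=[0,2,4,5]; order=3
step 2: dequeue 0; queue=[2,4,5,6]; order=3,0
step 3: dequeue 2; queue=[4,5,6,1]; order=3,0,2
step 4: dequeue 4; queue=[5,6,1]; order=3,0,2,4
step 5: dequeue 5; queue=[6,1]; order=3,0,2,4,5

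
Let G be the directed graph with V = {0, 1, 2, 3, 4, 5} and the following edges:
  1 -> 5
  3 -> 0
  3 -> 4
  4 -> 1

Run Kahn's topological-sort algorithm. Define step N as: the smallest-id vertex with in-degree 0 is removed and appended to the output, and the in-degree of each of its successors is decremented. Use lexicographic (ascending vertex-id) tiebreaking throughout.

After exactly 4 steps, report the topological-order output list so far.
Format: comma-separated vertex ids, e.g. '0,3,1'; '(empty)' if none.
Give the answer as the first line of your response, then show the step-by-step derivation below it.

2,3,0,4

step 1: output 2; order=[2]; indeg=(1,1,0,0,1,1)
step 2: output 3; order=[2,3]; indeg=(0,1,0,0,0,1)
step 3: output 0; order=[2,3,0]; indeg=(0,1,0,0,0,1)
step 4: output 4; order=[2,3,0,4]; indeg=(0,0,0,0,0,1)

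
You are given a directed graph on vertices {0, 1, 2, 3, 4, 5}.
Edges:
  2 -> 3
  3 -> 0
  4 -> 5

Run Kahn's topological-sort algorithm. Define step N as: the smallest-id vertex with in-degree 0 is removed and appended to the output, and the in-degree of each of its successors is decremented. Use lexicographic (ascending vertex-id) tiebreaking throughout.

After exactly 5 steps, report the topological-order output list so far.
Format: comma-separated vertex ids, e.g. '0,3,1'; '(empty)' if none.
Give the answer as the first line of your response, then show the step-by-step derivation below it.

1,2,3,0,4

step 1: output 1; order=[1]; indeg=(1,0,0,1,0,1)
step 2: output 2; order=[1,2]; indeg=(1,0,0,0,0,1)
step 3: output 3; order=[1,2,3]; indeg=(0,0,0,0,0,1)
step 4: output 0; order=[1,2,3,0]; indeg=(0,0,0,0,0,1)
step 5: output 4; order=[1,2,3,0,4]; indeg=(0,0,0,0,0,0)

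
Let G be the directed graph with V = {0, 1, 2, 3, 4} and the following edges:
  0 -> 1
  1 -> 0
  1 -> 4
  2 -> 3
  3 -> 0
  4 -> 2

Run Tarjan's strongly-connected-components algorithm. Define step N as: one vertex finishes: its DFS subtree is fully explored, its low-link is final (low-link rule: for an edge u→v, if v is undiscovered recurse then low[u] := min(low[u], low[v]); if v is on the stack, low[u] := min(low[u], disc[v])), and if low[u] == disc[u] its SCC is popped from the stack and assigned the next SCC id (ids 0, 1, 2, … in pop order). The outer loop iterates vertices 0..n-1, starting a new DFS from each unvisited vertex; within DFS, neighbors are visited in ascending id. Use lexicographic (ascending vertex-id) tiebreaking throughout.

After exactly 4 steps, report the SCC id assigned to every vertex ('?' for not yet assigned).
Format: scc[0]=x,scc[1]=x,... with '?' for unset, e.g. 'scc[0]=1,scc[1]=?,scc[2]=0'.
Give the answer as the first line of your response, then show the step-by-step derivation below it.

scc[0]=?,scc[1]=?,scc[2]=?,scc[3]=?,scc[4]=?

step 1: low=(low[0]=0,low[1]=0,low[2]=3,low[3]=0,low[4]=2); scc=(scc[0]=?,scc[1]=?,scc[2]=?,scc[3]=?,scc[4]=?)
step 2: low=(low[0]=0,low[1]=0,low[2]=0,low[3]=0,low[4]=2); scc=(scc[0]=?,scc[1]=?,scc[2]=?,scc[3]=?,scc[4]=?)
step 3: low=(low[0]=0,low[1]=0,low[2]=0,low[3]=0,low[4]=0); scc=(scc[0]=?,scc[1]=?,scc[2]=?,scc[3]=?,scc[4]=?)
step 4: low=(low[0]=0,low[1]=0,low[2]=0,low[3]=0,low[4]=0); scc=(scc[0]=?,scc[1]=?,scc[2]=?,scc[3]=?,scc[4]=?)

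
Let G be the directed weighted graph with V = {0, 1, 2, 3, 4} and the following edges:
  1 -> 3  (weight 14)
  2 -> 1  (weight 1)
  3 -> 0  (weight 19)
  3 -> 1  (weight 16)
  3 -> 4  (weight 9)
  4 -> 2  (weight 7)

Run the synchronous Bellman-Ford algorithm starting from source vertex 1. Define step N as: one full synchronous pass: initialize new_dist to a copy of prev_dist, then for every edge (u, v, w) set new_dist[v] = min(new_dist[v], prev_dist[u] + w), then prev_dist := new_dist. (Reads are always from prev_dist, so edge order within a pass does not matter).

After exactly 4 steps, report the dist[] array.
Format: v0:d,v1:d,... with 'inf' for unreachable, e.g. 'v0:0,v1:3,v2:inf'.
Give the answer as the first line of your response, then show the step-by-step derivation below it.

v0:33,v1:0,v2:30,v3:14,v4:23

step 1: dist = v0:inf,v1:0,v2:inf,v3:14,v4:inf
step 2: dist = v0:33,v1:0,v2:inf,v3:14,v4:23
step 3: dist = v0:33,v1:0,v2:30,v3:14,v4:23
step 4: dist = v0:33,v1:0,v2:30,v3:14,v4:23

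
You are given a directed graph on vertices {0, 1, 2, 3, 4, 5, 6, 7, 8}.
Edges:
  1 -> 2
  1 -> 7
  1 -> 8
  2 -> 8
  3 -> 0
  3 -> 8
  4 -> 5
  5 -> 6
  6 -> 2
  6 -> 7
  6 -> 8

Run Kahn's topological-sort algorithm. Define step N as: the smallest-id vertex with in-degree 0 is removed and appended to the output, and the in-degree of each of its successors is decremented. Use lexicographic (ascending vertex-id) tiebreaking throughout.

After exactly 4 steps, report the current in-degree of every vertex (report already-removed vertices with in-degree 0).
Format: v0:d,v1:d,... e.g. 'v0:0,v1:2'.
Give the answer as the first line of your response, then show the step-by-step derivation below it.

v0:0,v1:0,v2:1,v3:0,v4:0,v5:0,v6:1,v7:1,v8:2

step 1: output 1; order=[1]; indeg=(1,0,1,0,0,1,1,1,3)
step 2: output 3; order=[1,3]; indeg=(0,0,1,0,0,1,1,1,2)
step 3: output 0; order=[1,3,0]; indeg=(0,0,1,0,0,1,1,1,2)
step 4: output 4; order=[1,3,0,4]; indeg=(0,0,1,0,0,0,1,1,2)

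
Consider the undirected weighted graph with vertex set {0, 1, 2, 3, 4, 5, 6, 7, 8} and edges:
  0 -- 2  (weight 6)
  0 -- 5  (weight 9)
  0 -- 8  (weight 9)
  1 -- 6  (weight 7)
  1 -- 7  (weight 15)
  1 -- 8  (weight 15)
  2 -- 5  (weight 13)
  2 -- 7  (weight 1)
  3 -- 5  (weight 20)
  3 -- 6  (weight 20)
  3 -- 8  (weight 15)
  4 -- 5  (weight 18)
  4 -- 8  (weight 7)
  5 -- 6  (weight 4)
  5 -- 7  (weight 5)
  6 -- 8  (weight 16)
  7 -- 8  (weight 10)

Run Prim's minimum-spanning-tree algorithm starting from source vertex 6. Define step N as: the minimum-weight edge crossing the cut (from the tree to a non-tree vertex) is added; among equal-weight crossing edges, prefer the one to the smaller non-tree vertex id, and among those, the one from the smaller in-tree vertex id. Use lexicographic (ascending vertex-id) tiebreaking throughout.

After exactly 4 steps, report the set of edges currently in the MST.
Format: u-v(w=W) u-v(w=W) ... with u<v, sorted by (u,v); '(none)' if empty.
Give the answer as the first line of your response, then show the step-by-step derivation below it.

0-2(w=6) 2-7(w=1) 5-6(w=4) 5-7(w=5)

step 1: add edge 5-6 (w=4); MST = {5-6(w=4)}
step 2: add edge 5-7 (w=5); MST = {5-6(w=4) 5-7(w=5)}
step 3: add edge 2-7 (w=1); MST = {2-7(w=1) 5-6(w=4) 5-7(w=5)}
step 4: add edge 0-2 (w=6); MST = {0-2(w=6) 2-7(w=1) 5-6(w=4) 5-7(w=5)}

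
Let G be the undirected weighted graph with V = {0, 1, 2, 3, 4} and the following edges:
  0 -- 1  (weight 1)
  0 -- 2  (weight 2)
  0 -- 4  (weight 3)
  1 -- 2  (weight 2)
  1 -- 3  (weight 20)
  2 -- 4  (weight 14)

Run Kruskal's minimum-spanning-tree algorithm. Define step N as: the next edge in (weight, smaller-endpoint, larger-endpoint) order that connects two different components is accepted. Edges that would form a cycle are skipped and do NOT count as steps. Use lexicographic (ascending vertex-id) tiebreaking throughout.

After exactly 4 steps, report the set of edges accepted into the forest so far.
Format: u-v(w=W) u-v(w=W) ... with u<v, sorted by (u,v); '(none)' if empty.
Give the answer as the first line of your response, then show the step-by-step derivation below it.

0-1(w=1) 0-2(w=2) 0-4(w=3) 1-3(w=20)

step 1: add edge 0-1 (w=1); MST = {0-1(w=1)}
step 2: add edge 0-2 (w=2); MST = {0-1(w=1) 0-2(w=2)}
step 3: add edge 0-4 (w=3); MST = {0-1(w=1) 0-2(w=2) 0-4(w=3)}
step 4: add edge 1-3 (w=20); MST = {0-1(w=1) 0-2(w=2) 0-4(w=3) 1-3(w=20)}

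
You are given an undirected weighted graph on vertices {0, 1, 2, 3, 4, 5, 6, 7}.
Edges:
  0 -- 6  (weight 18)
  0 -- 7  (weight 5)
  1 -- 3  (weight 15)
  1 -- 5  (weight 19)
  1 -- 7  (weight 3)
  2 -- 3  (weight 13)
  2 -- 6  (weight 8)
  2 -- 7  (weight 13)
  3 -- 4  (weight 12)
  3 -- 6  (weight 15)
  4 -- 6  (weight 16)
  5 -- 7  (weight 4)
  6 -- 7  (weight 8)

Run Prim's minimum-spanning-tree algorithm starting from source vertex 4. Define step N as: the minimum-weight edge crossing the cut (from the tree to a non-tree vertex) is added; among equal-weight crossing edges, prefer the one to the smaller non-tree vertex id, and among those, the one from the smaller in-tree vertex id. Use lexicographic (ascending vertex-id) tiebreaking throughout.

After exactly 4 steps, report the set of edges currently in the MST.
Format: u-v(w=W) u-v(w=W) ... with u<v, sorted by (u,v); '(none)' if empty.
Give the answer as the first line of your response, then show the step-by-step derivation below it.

2-3(w=13) 2-6(w=8) 3-4(w=12) 6-7(w=8)

step 1: add edge 3-4 (w=12); MST = {3-4(w=12)}
step 2: add edge 2-3 (w=13); MST = {2-3(w=13) 3-4(w=12)}
step 3: add edge 2-6 (w=8); MST = {2-3(w=13) 2-6(w=8) 3-4(w=12)}
step 4: add edge 6-7 (w=8); MST = {2-3(w=13) 2-6(w=8) 3-4(w=12) 6-7(w=8)}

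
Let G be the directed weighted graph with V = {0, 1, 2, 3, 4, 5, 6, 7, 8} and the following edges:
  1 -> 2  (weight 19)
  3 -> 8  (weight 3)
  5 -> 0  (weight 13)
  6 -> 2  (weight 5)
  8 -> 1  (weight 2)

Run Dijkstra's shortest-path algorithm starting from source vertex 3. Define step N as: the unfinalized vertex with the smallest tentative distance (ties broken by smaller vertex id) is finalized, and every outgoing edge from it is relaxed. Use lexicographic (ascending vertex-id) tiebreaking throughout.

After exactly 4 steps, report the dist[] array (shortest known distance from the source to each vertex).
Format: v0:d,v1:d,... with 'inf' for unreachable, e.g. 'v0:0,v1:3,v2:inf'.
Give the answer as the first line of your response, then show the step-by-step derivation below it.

v0:inf,v1:5,v2:24,v3:0,v4:inf,v5:inf,v6:inf,v7:inf,v8:3

step 1: dist = v0:inf,v1:inf,v2:inf,v3:0,v4:inf,v5:inf,v6:inf,v7:inf,v8:3
step 2: dist = v0:inf,v1:5,v2:inf,v3:0,v4:inf,v5:inf,v6:inf,v7:inf,v8:3
step 3: dist = v0:inf,v1:5,v2:24,v3:0,v4:inf,v5:inf,v6:inf,v7:inf,v8:3
step 4: dist = v0:inf,v1:5,v2:24,v3:0,v4:inf,v5:inf,v6:inf,v7:inf,v8:3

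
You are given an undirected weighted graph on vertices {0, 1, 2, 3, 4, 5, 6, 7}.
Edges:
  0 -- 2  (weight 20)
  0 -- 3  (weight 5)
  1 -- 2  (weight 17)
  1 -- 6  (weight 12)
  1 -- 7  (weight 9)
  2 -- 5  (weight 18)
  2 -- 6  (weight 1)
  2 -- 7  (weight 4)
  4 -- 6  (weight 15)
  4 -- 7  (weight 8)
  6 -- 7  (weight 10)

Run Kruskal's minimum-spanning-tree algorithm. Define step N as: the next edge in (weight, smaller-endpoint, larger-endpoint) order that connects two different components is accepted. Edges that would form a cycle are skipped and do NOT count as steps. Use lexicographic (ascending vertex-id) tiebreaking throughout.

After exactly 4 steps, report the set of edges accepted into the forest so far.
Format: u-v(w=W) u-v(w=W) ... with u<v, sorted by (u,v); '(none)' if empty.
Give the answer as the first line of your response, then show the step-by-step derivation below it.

0-3(w=5) 2-6(w=1) 2-7(w=4) 4-7(w=8)

step 1: add edge 2-6 (w=1); MST = {2-6(w=1)}
step 2: add edge 2-7 (w=4); MST = {2-6(w=1) 2-7(w=4)}
step 3: add edge 0-3 (w=5); MST = {0-3(w=5) 2-6(w=1) 2-7(w=4)}
step 4: add edge 4-7 (w=8); MST = {0-3(w=5) 2-6(w=1) 2-7(w=4) 4-7(w=8)}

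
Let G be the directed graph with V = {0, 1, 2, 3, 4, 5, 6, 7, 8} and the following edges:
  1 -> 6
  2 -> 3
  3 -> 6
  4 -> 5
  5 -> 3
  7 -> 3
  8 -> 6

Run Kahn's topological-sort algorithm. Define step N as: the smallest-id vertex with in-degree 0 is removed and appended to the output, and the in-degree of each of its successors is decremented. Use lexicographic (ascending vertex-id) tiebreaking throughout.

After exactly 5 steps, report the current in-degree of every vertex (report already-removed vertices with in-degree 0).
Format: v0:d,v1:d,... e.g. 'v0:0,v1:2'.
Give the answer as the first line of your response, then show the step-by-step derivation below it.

v0:0,v1:0,v2:0,v3:1,v4:0,v5:0,v6:2,v7:0,v8:0

step 1: output 0; order=[0]; indeg=(0,0,0,3,0,1,3,0,0)
step 2: output 1; order=[0,1]; indeg=(0,0,0,3,0,1,2,0,0)
step 3: output 2; order=[0,1,2]; indeg=(0,0,0,2,0,1,2,0,0)
step 4: output 4; order=[0,1,2,4]; indeg=(0,0,0,2,0,0,2,0,0)
step 5: output 5; order=[0,1,2,4,5]; indeg=(0,0,0,1,0,0,2,0,0)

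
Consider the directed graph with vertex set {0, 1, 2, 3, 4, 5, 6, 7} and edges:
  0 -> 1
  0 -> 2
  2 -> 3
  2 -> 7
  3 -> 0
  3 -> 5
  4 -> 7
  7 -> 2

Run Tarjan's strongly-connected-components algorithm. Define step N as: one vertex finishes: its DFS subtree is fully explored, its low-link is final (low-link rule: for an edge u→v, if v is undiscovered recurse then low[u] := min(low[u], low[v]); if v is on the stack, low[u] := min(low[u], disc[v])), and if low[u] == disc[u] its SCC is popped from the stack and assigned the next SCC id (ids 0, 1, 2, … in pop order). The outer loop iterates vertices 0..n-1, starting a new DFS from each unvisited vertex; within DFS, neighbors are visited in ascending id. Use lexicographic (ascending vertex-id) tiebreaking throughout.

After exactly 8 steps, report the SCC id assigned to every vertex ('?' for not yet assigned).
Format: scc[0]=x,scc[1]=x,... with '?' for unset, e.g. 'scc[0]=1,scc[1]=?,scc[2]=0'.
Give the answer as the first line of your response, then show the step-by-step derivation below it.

scc[0]=2,scc[1]=0,scc[2]=2,scc[3]=2,scc[4]=3,scc[5]=1,scc[6]=4,scc[7]=2

step 1: low=(low[0]=0,low[1]=1,low[2]=?,low[3]=?,low[4]=?,low[5]=?,low[6]=?,low[7]=?); scc=(scc[0]=?,scc[1]=0,scc[2]=?,scc[3]=?,scc[4]=?,scc[5]=?,scc[6]=?,scc[7]=?)
step 2: low=(low[0]=0,low[1]=1,low[2]=2,low[3]=0,low[4]=?,low[5]=4,low[6]=?,low[7]=?); scc=(scc[0]=?,scc[1]=0,scc[2]=?,scc[3]=?,scc[4]=?,scc[5]=1,scc[6]=?,scc[7]=?)
step 3: low=(low[0]=0,low[1]=1,low[2]=2,low[3]=0,low[4]=?,low[5]=4,low[6]=?,low[7]=?); scc=(scc[0]=?,scc[1]=0,scc[2]=?,scc[3]=?,scc[4]=?,scc[5]=1,scc[6]=?,scc[7]=?)
step 4: low=(low[0]=0,low[1]=1,low[2]=0,low[3]=0,low[4]=?,low[5]=4,low[6]=?,low[7]=2); scc=(scc[0]=?,scc[1]=0,scc[2]=?,scc[3]=?,scc[4]=?,scc[5]=1,scc[6]=?,scc[7]=?)
step 5: low=(low[0]=0,low[1]=1,low[2]=0,low[3]=0,low[4]=?,low[5]=4,low[6]=?,low[7]=2); scc=(scc[0]=?,scc[1]=0,scc[2]=?,scc[3]=?,scc[4]=?,scc[5]=1,scc[6]=?,scc[7]=?)
step 6: low=(low[0]=0,low[1]=1,low[2]=0,low[3]=0,low[4]=?,low[5]=4,low[6]=?,low[7]=2); scc=(scc[0]=2,scc[1]=0,scc[2]=2,scc[3]=2,scc[4]=?,scc[5]=1,scc[6]=?,scc[7]=2)
step 7: low=(low[0]=0,low[1]=1,low[2]=0,low[3]=0,low[4]=6,low[5]=4,low[6]=?,low[7]=2); scc=(scc[0]=2,scc[1]=0,scc[2]=2,scc[3]=2,scc[4]=3,scc[5]=1,scc[6]=?,scc[7]=2)
step 8: low=(low[0]=0,low[1]=1,low[2]=0,low[3]=0,low[4]=6,low[5]=4,low[6]=7,low[7]=2); scc=(scc[0]=2,scc[1]=0,scc[2]=2,scc[3]=2,scc[4]=3,scc[5]=1,scc[6]=4,scc[7]=2)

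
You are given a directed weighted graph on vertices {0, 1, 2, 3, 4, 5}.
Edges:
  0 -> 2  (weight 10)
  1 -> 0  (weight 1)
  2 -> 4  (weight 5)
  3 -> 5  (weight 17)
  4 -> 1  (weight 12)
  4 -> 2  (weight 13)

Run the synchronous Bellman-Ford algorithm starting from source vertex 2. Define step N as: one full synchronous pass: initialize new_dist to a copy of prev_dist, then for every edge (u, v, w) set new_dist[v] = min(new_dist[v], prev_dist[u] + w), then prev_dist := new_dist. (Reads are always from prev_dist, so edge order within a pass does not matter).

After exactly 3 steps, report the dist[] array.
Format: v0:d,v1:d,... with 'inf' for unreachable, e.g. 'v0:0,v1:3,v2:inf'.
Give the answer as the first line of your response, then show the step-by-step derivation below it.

v0:18,v1:17,v2:0,v3:inf,v4:5,v5:inf

step 1: dist = v0:inf,v1:inf,v2:0,v3:inf,v4:5,v5:inf
step 2: dist = v0:inf,v1:17,v2:0,v3:inf,v4:5,v5:inf
step 3: dist = v0:18,v1:17,v2:0,v3:inf,v4:5,v5:inf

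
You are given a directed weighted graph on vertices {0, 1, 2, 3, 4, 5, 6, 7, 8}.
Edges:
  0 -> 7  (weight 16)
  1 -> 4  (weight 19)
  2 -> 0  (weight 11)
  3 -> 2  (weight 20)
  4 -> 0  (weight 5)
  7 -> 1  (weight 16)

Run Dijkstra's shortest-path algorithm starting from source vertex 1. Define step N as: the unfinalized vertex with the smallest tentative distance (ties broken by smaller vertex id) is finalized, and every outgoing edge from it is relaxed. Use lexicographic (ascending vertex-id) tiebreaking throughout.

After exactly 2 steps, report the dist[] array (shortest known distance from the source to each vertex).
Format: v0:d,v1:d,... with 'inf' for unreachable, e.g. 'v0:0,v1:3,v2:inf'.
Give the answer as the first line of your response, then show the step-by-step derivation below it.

v0:24,v1:0,v2:inf,v3:inf,v4:19,v5:inf,v6:inf,v7:inf,v8:inf

step 1: dist = v0:inf,v1:0,v2:inf,v3:inf,v4:19,v5:inf,v6:inf,v7:inf,v8:inf
step 2: dist = v0:24,v1:0,v2:inf,v3:inf,v4:19,v5:inf,v6:inf,v7:inf,v8:inf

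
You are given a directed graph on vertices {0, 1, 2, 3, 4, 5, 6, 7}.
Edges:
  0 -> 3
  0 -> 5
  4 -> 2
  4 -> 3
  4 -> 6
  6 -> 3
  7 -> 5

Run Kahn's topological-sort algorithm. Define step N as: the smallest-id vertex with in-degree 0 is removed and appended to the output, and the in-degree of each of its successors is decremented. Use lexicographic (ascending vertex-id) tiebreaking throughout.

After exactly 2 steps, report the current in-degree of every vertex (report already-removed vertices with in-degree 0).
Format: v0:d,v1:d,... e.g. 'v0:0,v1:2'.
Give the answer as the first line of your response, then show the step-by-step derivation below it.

v0:0,v1:0,v2:1,v3:2,v4:0,v5:1,v6:1,v7:0

step 1: output 0; order=[0]; indeg=(0,0,1,2,0,1,1,0)
step 2: output 1; order=[0,1]; indeg=(0,0,1,2,0,1,1,0)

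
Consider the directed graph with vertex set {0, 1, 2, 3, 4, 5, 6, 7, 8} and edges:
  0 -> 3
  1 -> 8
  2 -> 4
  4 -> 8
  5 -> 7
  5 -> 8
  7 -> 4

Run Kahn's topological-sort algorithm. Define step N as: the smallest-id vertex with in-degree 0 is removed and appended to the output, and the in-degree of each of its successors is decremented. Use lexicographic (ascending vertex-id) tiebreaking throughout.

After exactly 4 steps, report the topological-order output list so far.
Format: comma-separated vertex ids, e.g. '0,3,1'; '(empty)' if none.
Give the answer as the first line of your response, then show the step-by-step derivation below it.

0,1,2,3

step 1: output 0; order=[0]; indeg=(0,0,0,0,2,0,0,1,3)
step 2: output 1; order=[0,1]; indeg=(0,0,0,0,2,0,0,1,2)
step 3: output 2; order=[0,1,2]; indeg=(0,0,0,0,1,0,0,1,2)
step 4: output 3; order=[0,1,2,3]; indeg=(0,0,0,0,1,0,0,1,2)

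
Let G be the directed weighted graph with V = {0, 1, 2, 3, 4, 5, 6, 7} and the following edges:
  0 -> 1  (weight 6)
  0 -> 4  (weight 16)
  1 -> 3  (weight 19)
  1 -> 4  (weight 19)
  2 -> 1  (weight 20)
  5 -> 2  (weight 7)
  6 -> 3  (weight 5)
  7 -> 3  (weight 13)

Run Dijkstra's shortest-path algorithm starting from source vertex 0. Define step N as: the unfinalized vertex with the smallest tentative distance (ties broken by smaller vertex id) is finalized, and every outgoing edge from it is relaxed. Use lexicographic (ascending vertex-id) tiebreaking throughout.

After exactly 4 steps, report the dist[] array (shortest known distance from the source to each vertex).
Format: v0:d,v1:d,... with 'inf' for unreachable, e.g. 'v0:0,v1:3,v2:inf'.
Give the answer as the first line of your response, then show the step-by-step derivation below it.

v0:0,v1:6,v2:inf,v3:25,v4:16,v5:inf,v6:inf,v7:inf

step 1: dist = v0:0,v1:6,v2:inf,v3:inf,v4:16,v5:inf,v6:inf,v7:inf
step 2: dist = v0:0,v1:6,v2:inf,v3:25,v4:16,v5:inf,v6:inf,v7:inf
step 3: dist = v0:0,v1:6,v2:inf,v3:25,v4:16,v5:inf,v6:inf,v7:inf
step 4: dist = v0:0,v1:6,v2:inf,v3:25,v4:16,v5:inf,v6:inf,v7:inf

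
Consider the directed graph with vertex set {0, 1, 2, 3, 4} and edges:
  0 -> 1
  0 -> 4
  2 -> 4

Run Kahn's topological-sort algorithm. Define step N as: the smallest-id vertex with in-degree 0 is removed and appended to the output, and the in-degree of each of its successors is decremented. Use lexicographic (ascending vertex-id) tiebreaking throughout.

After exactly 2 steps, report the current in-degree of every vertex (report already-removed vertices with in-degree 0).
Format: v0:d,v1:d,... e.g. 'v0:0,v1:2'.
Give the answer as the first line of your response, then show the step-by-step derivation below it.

v0:0,v1:0,v2:0,v3:0,v4:1

step 1: output 0; order=[0]; indeg=(0,0,0,0,1)
step 2: output 1; order=[0,1]; indeg=(0,0,0,0,1)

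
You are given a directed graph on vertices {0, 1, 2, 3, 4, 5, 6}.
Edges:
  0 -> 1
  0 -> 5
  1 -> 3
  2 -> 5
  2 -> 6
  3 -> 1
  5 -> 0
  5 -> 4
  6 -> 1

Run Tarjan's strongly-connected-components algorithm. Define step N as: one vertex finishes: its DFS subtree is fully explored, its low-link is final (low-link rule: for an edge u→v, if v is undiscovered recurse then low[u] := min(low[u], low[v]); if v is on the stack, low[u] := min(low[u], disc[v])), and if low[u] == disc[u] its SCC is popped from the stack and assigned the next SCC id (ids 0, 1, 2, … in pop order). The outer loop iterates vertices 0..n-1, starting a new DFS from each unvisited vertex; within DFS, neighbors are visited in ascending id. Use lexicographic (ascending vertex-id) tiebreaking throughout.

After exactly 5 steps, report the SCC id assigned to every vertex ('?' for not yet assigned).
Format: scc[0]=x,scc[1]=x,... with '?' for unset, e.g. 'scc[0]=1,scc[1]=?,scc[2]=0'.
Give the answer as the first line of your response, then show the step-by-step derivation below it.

scc[0]=2,scc[1]=0,scc[2]=?,scc[3]=0,scc[4]=1,scc[5]=2,scc[6]=?

step 1: low=(low[0]=0,low[1]=1,low[2]=?,low[3]=1,low[4]=?,low[5]=?,low[6]=?); scc=(scc[0]=?,scc[1]=?,scc[2]=?,scc[3]=?,scc[4]=?,scc[5]=?,scc[6]=?)
step 2: low=(low[0]=0,low[1]=1,low[2]=?,low[3]=1,low[4]=?,low[5]=?,low[6]=?); scc=(scc[0]=?,scc[1]=0,scc[2]=?,scc[3]=0,scc[4]=?,scc[5]=?,scc[6]=?)
step 3: low=(low[0]=0,low[1]=1,low[2]=?,low[3]=1,low[4]=4,low[5]=0,low[6]=?); scc=(scc[0]=?,scc[1]=0,scc[2]=?,scc[3]=0,scc[4]=1,scc[5]=?,scc[6]=?)
step 4: low=(low[0]=0,low[1]=1,low[2]=?,low[3]=1,low[4]=4,low[5]=0,low[6]=?); scc=(scc[0]=?,scc[1]=0,scc[2]=?,scc[3]=0,scc[4]=1,scc[5]=?,scc[6]=?)
step 5: low=(low[0]=0,low[1]=1,low[2]=?,low[3]=1,low[4]=4,low[5]=0,low[6]=?); scc=(scc[0]=2,scc[1]=0,scc[2]=?,scc[3]=0,scc[4]=1,scc[5]=2,scc[6]=?)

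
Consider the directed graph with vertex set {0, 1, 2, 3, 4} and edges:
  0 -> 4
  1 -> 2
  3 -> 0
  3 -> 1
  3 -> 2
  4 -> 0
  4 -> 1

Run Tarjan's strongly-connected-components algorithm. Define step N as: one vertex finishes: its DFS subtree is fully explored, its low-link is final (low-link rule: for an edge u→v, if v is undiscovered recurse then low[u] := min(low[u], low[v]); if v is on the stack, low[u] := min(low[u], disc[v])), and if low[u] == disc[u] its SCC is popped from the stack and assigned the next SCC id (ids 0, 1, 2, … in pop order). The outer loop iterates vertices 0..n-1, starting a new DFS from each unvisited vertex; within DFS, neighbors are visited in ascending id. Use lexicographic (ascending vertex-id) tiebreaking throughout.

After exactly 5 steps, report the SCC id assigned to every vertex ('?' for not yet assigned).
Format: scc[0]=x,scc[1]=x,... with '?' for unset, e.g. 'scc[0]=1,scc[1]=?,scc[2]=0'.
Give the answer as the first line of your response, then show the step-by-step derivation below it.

scc[0]=2,scc[1]=1,scc[2]=0,scc[3]=3,scc[4]=2

step 1: low=(low[0]=0,low[1]=2,low[2]=3,low[3]=?,low[4]=0); scc=(scc[0]=?,scc[1]=?,scc[2]=0,scc[3]=?,scc[4]=?)
step 2: low=(low[0]=0,low[1]=2,low[2]=3,low[3]=?,low[4]=0); scc=(scc[0]=?,scc[1]=1,scc[2]=0,scc[3]=?,scc[4]=?)
step 3: low=(low[0]=0,low[1]=2,low[2]=3,low[3]=?,low[4]=0); scc=(scc[0]=?,scc[1]=1,scc[2]=0,scc[3]=?,scc[4]=?)
step 4: low=(low[0]=0,low[1]=2,low[2]=3,low[3]=?,low[4]=0); scc=(scc[0]=2,scc[1]=1,scc[2]=0,scc[3]=?,scc[4]=2)
step 5: low=(low[0]=0,low[1]=2,low[2]=3,low[3]=4,low[4]=0); scc=(scc[0]=2,scc[1]=1,scc[2]=0,scc[3]=3,scc[4]=2)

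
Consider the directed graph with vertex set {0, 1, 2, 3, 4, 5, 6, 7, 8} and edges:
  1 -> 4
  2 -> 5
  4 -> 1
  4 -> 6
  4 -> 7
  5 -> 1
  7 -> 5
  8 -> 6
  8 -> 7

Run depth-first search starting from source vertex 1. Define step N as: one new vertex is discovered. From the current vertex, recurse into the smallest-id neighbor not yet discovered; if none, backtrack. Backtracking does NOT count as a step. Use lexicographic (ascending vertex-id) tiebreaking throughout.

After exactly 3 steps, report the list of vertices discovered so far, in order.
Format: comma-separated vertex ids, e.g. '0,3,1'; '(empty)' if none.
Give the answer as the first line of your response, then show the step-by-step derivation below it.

1,4,6

step 1: discover 1; path=1; order=1
step 2: discover 4; path=1>4; order=1,4
step 3: discover 6; path=1>4>6; order=1,4,6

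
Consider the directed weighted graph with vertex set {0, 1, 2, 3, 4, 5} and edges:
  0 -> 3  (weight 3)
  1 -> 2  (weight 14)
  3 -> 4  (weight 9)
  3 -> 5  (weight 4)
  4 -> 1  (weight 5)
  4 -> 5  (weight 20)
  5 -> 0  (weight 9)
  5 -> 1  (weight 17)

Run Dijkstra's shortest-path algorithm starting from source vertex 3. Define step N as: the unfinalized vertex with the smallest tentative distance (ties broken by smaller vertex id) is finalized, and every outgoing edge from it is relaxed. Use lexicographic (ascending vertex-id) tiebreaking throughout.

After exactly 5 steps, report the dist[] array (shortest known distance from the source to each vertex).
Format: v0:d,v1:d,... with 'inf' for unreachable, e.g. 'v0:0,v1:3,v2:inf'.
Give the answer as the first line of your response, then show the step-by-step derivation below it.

v0:13,v1:14,v2:28,v3:0,v4:9,v5:4

step 1: dist = v0:inf,v1:inf,v2:inf,v3:0,v4:9,v5:4
step 2: dist = v0:13,v1:21,v2:inf,v3:0,v4:9,v5:4
step 3: dist = v0:13,v1:14,v2:inf,v3:0,v4:9,v5:4
step 4: dist = v0:13,v1:14,v2:inf,v3:0,v4:9,v5:4
step 5: dist = v0:13,v1:14,v2:28,v3:0,v4:9,v5:4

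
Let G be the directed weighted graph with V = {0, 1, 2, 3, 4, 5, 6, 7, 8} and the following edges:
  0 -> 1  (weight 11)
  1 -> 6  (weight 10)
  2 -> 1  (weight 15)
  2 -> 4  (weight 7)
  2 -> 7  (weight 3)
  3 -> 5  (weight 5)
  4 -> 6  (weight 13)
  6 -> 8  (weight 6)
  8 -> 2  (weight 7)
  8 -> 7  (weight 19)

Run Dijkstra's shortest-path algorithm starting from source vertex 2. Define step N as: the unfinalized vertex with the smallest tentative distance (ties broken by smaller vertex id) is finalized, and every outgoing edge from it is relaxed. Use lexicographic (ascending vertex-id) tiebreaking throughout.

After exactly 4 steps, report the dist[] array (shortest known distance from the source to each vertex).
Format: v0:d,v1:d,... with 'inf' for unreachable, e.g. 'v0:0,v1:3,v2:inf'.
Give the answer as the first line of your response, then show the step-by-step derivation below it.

v0:inf,v1:15,v2:0,v3:inf,v4:7,v5:inf,v6:20,v7:3,v8:inf

step 1: dist = v0:inf,v1:15,v2:0,v3:inf,v4:7,v5:inf,v6:inf,v7:3,v8:inf
step 2: dist = v0:inf,v1:15,v2:0,v3:inf,v4:7,v5:inf,v6:inf,v7:3,v8:inf
step 3: dist = v0:inf,v1:15,v2:0,v3:inf,v4:7,v5:inf,v6:20,v7:3,v8:inf
step 4: dist = v0:inf,v1:15,v2:0,v3:inf,v4:7,v5:inf,v6:20,v7:3,v8:inf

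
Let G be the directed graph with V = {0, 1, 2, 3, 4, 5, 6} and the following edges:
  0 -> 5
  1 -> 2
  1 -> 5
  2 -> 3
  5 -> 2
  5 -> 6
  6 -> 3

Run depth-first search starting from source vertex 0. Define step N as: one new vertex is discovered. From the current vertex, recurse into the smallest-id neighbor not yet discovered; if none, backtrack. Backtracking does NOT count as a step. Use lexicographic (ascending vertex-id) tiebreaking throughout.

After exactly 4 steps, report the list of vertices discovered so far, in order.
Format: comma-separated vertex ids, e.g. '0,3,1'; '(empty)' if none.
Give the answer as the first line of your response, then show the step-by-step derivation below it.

0,5,2,3

step 1: discover 0; path=0; order=0
step 2: discover 5; path=0>5; order=0,5
step 3: discover 2; path=0>5>2; order=0,5,2
step 4: discover 3; path=0>5>2>3; order=0,5,2,3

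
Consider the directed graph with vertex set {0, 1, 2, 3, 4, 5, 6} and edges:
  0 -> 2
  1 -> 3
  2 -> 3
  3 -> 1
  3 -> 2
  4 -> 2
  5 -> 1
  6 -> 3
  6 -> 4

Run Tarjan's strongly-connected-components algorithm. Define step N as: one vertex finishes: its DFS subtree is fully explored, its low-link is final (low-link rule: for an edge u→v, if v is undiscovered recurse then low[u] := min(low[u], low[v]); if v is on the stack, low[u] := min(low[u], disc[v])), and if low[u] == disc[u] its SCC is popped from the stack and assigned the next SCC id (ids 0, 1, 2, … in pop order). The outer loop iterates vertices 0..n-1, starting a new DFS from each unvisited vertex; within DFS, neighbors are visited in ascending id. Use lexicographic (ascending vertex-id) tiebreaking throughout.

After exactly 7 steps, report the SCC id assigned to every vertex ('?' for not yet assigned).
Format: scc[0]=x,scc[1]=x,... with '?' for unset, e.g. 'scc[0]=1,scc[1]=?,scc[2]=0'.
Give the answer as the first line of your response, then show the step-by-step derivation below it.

scc[0]=1,scc[1]=0,scc[2]=0,scc[3]=0,scc[4]=2,scc[5]=3,scc[6]=4

step 1: low=(low[0]=0,low[1]=2,low[2]=1,low[3]=2,low[4]=?,low[5]=?,low[6]=?); scc=(scc[0]=?,scc[1]=?,scc[2]=?,scc[3]=?,scc[4]=?,scc[5]=?,scc[6]=?)
step 2: low=(low[0]=0,low[1]=2,low[2]=1,low[3]=1,low[4]=?,low[5]=?,low[6]=?); scc=(scc[0]=?,scc[1]=?,scc[2]=?,scc[3]=?,scc[4]=?,scc[5]=?,scc[6]=?)
step 3: low=(low[0]=0,low[1]=2,low[2]=1,low[3]=1,low[4]=?,low[5]=?,low[6]=?); scc=(scc[0]=?,scc[1]=0,scc[2]=0,scc[3]=0,scc[4]=?,scc[5]=?,scc[6]=?)
step 4: low=(low[0]=0,low[1]=2,low[2]=1,low[3]=1,low[4]=?,low[5]=?,low[6]=?); scc=(scc[0]=1,scc[1]=0,scc[2]=0,scc[3]=0,scc[4]=?,scc[5]=?,scc[6]=?)
step 5: low=(low[0]=0,low[1]=2,low[2]=1,low[3]=1,low[4]=4,low[5]=?,low[6]=?); scc=(scc[0]=1,scc[1]=0,scc[2]=0,scc[3]=0,scc[4]=2,scc[5]=?,scc[6]=?)
step 6: low=(low[0]=0,low[1]=2,low[2]=1,low[3]=1,low[4]=4,low[5]=5,low[6]=?); scc=(scc[0]=1,scc[1]=0,scc[2]=0,scc[3]=0,scc[4]=2,scc[5]=3,scc[6]=?)
step 7: low=(low[0]=0,low[1]=2,low[2]=1,low[3]=1,low[4]=4,low[5]=5,low[6]=6); scc=(scc[0]=1,scc[1]=0,scc[2]=0,scc[3]=0,scc[4]=2,scc[5]=3,scc[6]=4)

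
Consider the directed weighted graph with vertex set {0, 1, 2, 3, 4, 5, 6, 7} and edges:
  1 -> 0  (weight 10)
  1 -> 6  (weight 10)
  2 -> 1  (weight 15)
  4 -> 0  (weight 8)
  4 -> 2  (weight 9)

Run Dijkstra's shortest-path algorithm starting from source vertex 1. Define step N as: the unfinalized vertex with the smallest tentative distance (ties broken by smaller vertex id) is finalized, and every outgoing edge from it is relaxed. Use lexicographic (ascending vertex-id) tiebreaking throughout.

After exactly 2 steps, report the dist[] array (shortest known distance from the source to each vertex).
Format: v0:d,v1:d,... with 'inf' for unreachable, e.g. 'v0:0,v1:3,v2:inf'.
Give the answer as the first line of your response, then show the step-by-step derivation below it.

v0:10,v1:0,v2:inf,v3:inf,v4:inf,v5:inf,v6:10,v7:inf

step 1: dist = v0:10,v1:0,v2:inf,v3:inf,v4:inf,v5:inf,v6:10,v7:inf
step 2: dist = v0:10,v1:0,v2:inf,v3:inf,v4:inf,v5:inf,v6:10,v7:inf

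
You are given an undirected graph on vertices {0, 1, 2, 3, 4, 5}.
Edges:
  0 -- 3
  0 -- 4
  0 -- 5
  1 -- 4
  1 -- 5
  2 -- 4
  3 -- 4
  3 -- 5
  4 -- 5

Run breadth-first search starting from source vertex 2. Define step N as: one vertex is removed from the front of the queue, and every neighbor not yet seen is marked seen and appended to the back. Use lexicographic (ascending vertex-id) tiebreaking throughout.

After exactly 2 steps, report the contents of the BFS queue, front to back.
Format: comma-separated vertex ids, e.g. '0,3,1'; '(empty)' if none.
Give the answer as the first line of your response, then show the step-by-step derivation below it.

0,1,3,5

step 1: dequeue 2; queue=[4]; order=2
step 2: dequeue 4; queue=[0,1,3,5]; order=2,4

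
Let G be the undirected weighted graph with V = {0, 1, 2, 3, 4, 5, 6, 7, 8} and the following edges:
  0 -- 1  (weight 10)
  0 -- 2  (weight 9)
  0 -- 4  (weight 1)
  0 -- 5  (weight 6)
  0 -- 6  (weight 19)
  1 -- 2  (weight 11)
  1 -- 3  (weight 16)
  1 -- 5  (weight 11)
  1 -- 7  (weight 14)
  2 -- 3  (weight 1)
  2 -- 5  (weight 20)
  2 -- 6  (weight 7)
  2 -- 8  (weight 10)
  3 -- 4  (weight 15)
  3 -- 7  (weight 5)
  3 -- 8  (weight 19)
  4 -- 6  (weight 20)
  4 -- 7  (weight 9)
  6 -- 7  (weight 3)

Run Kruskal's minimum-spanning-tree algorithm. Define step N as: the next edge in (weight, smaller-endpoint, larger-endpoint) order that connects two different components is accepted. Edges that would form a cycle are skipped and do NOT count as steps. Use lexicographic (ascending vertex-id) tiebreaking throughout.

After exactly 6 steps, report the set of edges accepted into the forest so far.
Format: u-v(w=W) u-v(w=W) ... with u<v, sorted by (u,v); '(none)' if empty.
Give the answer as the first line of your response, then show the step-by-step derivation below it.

0-2(w=9) 0-4(w=1) 0-5(w=6) 2-3(w=1) 3-7(w=5) 6-7(w=3)

step 1: add edge 0-4 (w=1); MST = {0-4(w=1)}
step 2: add edge 2-3 (w=1); MST = {0-4(w=1) 2-3(w=1)}
step 3: add edge 6-7 (w=3); MST = {0-4(w=1) 2-3(w=1) 6-7(w=3)}
step 4: add edge 3-7 (w=5); MST = {0-4(w=1) 2-3(w=1) 3-7(w=5) 6-7(w=3)}
step 5: add edge 0-5 (w=6); MST = {0-4(w=1) 0-5(w=6) 2-3(w=1) 3-7(w=5) 6-7(w=3)}
step 6: add edge 0-2 (w=9); MST = {0-2(w=9) 0-4(w=1) 0-5(w=6) 2-3(w=1) 3-7(w=5) 6-7(w=3)}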